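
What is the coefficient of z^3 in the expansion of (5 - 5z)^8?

-21875000

The general term is C(8,j)·(5)^j·(-5z)^(8-j); the z^3 term has j = 5.
C(8,5) = 56.
Coefficient = C(8,5) · 5^5 · (-5)^3 = 56 · 3125 · (-125) = -21875000.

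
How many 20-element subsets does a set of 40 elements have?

137846528820

C(40,20) = (40·39·38·37·36·35·34·33·32·31·30·29·28·27·26·25·24·23·22·21) / 20! = 335367096786357081410764800000 / 2432902008176640000 = 137846528820.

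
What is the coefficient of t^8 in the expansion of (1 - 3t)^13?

The general term is C(13,j)·(1)^j·(-3t)^(13-j); the t^8 term has j = 5.
C(13,5) = 1287.
Coefficient = C(13,5) · (-3)^8 = 1287 · 6561 = 8444007.

8444007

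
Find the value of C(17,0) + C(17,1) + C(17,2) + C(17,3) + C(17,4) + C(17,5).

9402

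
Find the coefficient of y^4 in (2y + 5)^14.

156406250000

The general term is C(14,j)·(2y)^j·(5)^(14-j); the y^4 term has j = 4.
C(14,4) = 1001.
Coefficient = C(14,4) · 2^4 · 5^10 = 1001 · 16 · 9765625 = 156406250000.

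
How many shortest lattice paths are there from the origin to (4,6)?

Each path is a sequence of 10 steps with 4 rights: C(10,4) = 210.

210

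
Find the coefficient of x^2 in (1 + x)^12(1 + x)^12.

Coefficient of x^2 = Σ_{j} C(12,j)·C(12,2-j) for j from 0 to 2.
= 66 + 144 + 66 = 276.

276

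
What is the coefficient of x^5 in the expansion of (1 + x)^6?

The general term is C(6,j)·(1)^j·(x)^(6-j); the x^5 term has j = 1.
C(6,1) = 6.
Coefficient = C(6,1) = 6.

6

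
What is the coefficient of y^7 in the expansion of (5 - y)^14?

The general term is C(14,j)·(5)^j·(-y)^(14-j); the y^7 term has j = 7.
C(14,7) = 3432.
Coefficient = C(14,7) · 5^7 · (-1)^7 = 3432 · 78125 · (-1) = -268125000.

-268125000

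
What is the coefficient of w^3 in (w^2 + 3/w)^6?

General term: C(6,j)·(w^2)^j·(3/w)^(6-j), with w-exponent 2j − 1(6−j) = 3j − 6.
Set 3j − 6 = 3: j = 3.
C(6,3) = 20; 1^3 = 1; 3^3 = 27.
Coefficient = 20 · 1 · 27 = 540.

540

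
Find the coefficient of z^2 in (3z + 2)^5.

720

The general term is C(5,j)·(3z)^j·(2)^(5-j); the z^2 term has j = 2.
C(5,2) = 10.
Coefficient = C(5,2) · 3^2 · 2^3 = 10 · 9 · 8 = 720.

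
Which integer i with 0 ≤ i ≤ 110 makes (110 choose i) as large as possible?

55

C(110,i) is maximized at i = 110/2 = 55.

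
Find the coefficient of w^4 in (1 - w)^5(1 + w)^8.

-5

Coefficient of w^4 = Σ_{j} C(5,j)·(-1)^j·C(8,4-j)·1^(4-j) for j from 0 to 4.
= 70 + (-280) + 280 + (-80) + 5 = -5.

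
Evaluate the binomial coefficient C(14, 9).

2002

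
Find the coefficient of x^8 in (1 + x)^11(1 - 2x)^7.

2145

Coefficient of x^8 = Σ_{j} C(11,j)·1^j·C(7,8-j)·(-2)^(8-j) for j from 1 to 8.
= (-1408) + 24640 + (-110880) + 184800 + (-129360) + 38808 + (-4620) + 165 = 2145.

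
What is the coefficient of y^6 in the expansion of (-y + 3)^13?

3752892

The general term is C(13,j)·(-y)^j·(3)^(13-j); the y^6 term has j = 6.
C(13,6) = 1716.
Coefficient = C(13,6) · 3^7 = 1716 · 2187 = 3752892.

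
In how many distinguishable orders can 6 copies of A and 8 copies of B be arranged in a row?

3003

Choose positions for the A's: C(14,6) = 3003.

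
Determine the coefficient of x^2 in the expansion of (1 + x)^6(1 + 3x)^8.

411

Coefficient of x^2 = Σ_{j} C(6,j)·1^j·C(8,2-j)·3^(2-j) for j from 0 to 2.
= 252 + 144 + 15 = 411.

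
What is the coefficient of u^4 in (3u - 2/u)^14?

-1260971712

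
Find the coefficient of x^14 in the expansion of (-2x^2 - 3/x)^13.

-29652480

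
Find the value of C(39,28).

1676056044

C(39,28) = C(39,11) by symmetry.
C(39,11) = (39·38·37·36·35·34·33·32·31·30·29) / 11! = 66902793897139200 / 39916800 = 1676056044.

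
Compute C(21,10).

C(21,10) = (21·20·19·18·17·16·15·14·13·12) / 10! = 1279935820800 / 3628800 = 352716.

352716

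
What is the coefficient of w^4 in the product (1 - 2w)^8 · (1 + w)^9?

-98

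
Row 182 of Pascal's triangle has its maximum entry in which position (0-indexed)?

91

C(182,k) is maximized at k = 182/2 = 91.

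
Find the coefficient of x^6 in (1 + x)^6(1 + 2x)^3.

377

Coefficient of x^6 = Σ_{j} C(6,j)·1^j·C(3,6-j)·2^(6-j) for j from 3 to 6.
= 160 + 180 + 36 + 1 = 377.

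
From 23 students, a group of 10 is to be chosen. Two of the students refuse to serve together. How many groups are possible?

940576

All 10-subsets: C(23,10) = 1144066. Those containing both fixed elements: C(21,8) = 203490.
1144066 − 203490 = 940576.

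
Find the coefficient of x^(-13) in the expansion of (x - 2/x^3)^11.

29568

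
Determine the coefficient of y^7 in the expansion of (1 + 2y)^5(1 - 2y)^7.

2560

Coefficient of y^7 = Σ_{j} C(5,j)·2^j·C(7,7-j)·(-2)^(7-j) for j from 0 to 5.
= (-128) + 4480 + (-26880) + 44800 + (-22400) + 2688 = 2560.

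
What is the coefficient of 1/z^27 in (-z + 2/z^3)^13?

General term: C(13,j)·(-z)^j·(2/z^3)^(13-j), with z-exponent 1j − 3(13−j) = 4j − 39.
Set 4j − 39 = -27: j = 3.
C(13,3) = 286; (-1)^3 = -1; 2^10 = 1024.
Coefficient = 286 · (-1) · 1024 = -292864.

-292864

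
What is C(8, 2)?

C(8,2) = (8·7) / 2! = 56 / 2 = 28.

28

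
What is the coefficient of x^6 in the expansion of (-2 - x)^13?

The general term is C(13,j)·(-2)^j·(-x)^(13-j); the x^6 term has j = 7.
C(13,7) = 1716.
Coefficient = C(13,7) · (-2)^7 = 1716 · (-128) = -219648.

-219648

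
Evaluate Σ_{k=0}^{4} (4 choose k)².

Σ C(4,k)² is the coefficient of x^4 in (1+x)^4(1+x)^4 = (1+x)^8, i.e. C(8,4) = 70.

70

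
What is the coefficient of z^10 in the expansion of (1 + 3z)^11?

The general term is C(11,j)·(1)^j·(3z)^(11-j); the z^10 term has j = 1.
C(11,1) = 11.
Coefficient = C(11,1) · 3^10 = 11 · 59049 = 649539.

649539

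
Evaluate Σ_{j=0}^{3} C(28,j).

3683

1 + 28 + 378 + 3276 = 3683.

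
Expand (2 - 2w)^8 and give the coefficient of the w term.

-2048

The general term is C(8,j)·(2)^j·(-2w)^(8-j); the w^1 term has j = 7.
C(8,7) = 8.
Coefficient = C(8,7) · 2^7 · (-2)^1 = 8 · 128 · (-2) = -2048.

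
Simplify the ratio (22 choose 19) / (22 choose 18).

4/19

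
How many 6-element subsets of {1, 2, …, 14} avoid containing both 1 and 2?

2508

All 6-subsets: C(14,6) = 3003. Those containing both fixed elements: C(12,4) = 495.
3003 − 495 = 2508.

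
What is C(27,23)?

17550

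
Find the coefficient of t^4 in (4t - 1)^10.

53760

The general term is C(10,j)·(4t)^j·(-1)^(10-j); the t^4 term has j = 4.
C(10,4) = 210.
Coefficient = C(10,4) · 4^4 = 210 · 256 = 53760.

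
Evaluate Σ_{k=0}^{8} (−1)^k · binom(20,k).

75582

The partial alternating sum Σ_{k=0}^{8} (−1)^k C(20,k) = (−1)^8 C(19,8) = 75582.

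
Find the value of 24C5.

42504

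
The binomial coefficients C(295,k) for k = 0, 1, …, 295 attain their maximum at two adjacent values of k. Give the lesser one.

147

For odd n = 295, C(295,k) peaks at k = (n−1)/2 and (n+1)/2; the lesser is 147.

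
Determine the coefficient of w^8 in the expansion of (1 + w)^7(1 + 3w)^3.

Coefficient of w^8 = Σ_{j} C(7,j)·1^j·C(3,8-j)·3^(8-j) for j from 5 to 7.
= 567 + 189 + 9 = 765.

765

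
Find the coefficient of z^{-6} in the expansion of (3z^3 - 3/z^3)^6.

10935

General term: C(6,j)·(3z^3)^j·(-3/z^3)^(6-j), with z-exponent 3j − 3(6−j) = 6j − 18.
Set 6j − 18 = -6: j = 2.
C(6,2) = 15; 3^2 = 9; (-3)^4 = 81.
Coefficient = 15 · 9 · 81 = 10935.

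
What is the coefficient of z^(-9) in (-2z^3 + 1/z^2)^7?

-14

General term: C(7,j)·(-2z^3)^j·(1/z^2)^(7-j), with z-exponent 3j − 2(7−j) = 5j − 14.
Set 5j − 14 = -9: j = 1.
C(7,1) = 7; (-2)^1 = -2; 1^6 = 1.
Coefficient = 7 · (-2) · 1 = -14.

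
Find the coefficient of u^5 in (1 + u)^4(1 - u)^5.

Coefficient of u^5 = Σ_{j} C(4,j)·1^j·C(5,5-j)·(-1)^(5-j) for j from 0 to 4.
= (-1) + 20 + (-60) + 40 + (-5) = -6.

-6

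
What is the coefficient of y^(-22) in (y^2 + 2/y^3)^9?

General term: C(9,j)·(y^2)^j·(2/y^3)^(9-j), with y-exponent 2j − 3(9−j) = 5j − 27.
Set 5j − 27 = -22: j = 1.
C(9,1) = 9; 1^1 = 1; 2^8 = 256.
Coefficient = 9 · 1 · 256 = 2304.

2304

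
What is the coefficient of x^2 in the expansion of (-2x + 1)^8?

112

The general term is C(8,j)·(-2x)^j·(1)^(8-j); the x^2 term has j = 2.
C(8,2) = 28.
Coefficient = C(8,2) · (-2)^2 = 28 · 4 = 112.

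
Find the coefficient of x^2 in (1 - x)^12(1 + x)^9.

-6

Coefficient of x^2 = Σ_{j} C(12,j)·(-1)^j·C(9,2-j)·1^(2-j) for j from 0 to 2.
= 36 + (-108) + 66 = -6.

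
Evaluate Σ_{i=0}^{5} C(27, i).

1 + 27 + 351 + 2925 + 17550 + 80730 = 101584.

101584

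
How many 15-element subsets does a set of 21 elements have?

C(21,15) = C(21,6) by symmetry.
C(21,6) = (21·20·19·18·17·16) / 6! = 39070080 / 720 = 54264.

54264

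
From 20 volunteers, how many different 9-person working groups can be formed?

This is C(20,9) = 167960.

167960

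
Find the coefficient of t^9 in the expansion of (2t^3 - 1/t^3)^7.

672

General term: C(7,j)·(2t^3)^j·(-1/t^3)^(7-j), with t-exponent 3j − 3(7−j) = 6j − 21.
Set 6j − 21 = 9: j = 5.
C(7,5) = 21; 2^5 = 32; (-1)^2 = 1.
Coefficient = 21 · 32 · 1 = 672.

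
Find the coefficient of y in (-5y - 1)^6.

The general term is C(6,j)·(-5y)^j·(-1)^(6-j); the y^1 term has j = 1.
C(6,1) = 6.
Coefficient = C(6,1) · (-5)^1 · (-1)^5 = 6 · (-5) · (-1) = 30.

30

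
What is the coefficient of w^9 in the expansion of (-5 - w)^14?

The general term is C(14,j)·(-5)^j·(-w)^(14-j); the w^9 term has j = 5.
C(14,5) = 2002.
Coefficient = C(14,5) · (-5)^5 · (-1)^9 = 2002 · (-3125) · (-1) = 6256250.

6256250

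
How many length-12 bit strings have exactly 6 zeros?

924

Choose the 6 positions: C(12,6) = 924.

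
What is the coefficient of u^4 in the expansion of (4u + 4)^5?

5120

The general term is C(5,j)·(4u)^j·(4)^(5-j); the u^4 term has j = 4.
C(5,4) = 5.
Coefficient = C(5,4) · 4^4 · 4^1 = 5 · 256 · 4 = 5120.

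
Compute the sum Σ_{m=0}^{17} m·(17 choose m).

1114112

Differentiating (1+x)^17 and setting x=1: Σ m·C(17,m) = 17·2^16 = 1114112.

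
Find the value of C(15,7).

6435

C(15,7) = (15·14·13·12·11·10·9) / 7! = 32432400 / 5040 = 6435.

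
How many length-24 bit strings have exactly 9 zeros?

1307504

Choose the 9 positions: C(24,9) = 1307504.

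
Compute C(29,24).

C(29,24) = C(29,5) by symmetry.
C(29,5) = (29·28·27·26·25) / 5! = 14250600 / 120 = 118755.

118755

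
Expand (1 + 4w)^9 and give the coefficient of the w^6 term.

344064

The general term is C(9,j)·(1)^j·(4w)^(9-j); the w^6 term has j = 3.
C(9,3) = 84.
Coefficient = C(9,3) · 4^6 = 84 · 4096 = 344064.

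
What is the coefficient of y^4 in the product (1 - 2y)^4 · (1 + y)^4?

Coefficient of y^4 = Σ_{j} C(4,j)·(-2)^j·C(4,4-j)·1^(4-j) for j from 0 to 4.
= 1 + (-32) + 144 + (-128) + 16 = 1.

1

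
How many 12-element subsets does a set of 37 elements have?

C(37,12) = (37·36·35·34·33·32·31·30·29·28·27·26) / 12! = 887342319056793600 / 479001600 = 1852482996.

1852482996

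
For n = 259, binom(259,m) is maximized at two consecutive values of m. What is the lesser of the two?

For odd n = 259, C(259,m) peaks at m = (n−1)/2 and (n+1)/2; the lesser is 129.

129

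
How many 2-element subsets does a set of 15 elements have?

105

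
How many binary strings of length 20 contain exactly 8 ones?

Choose the 8 positions: C(20,8) = 125970.

125970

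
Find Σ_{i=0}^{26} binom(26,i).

The entries of row 26 sum to 2^26 = 67108864.

67108864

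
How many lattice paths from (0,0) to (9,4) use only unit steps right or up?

Each path is a sequence of 13 steps with 9 rights: C(13,9) = 715.

715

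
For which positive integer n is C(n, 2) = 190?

n(n−1)/2 = 190 ⇒ n(n−1) = 380. Since 20·19 = 380, n = 20.

20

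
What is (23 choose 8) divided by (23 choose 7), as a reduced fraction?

C(n,k+1)/C(n,k) = (n−k)/(k+1) = (23−7)/(7+1) = 16/8 = 2.

2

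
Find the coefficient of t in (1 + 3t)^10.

The general term is C(10,j)·(1)^j·(3t)^(10-j); the t^1 term has j = 9.
C(10,9) = 10.
Coefficient = C(10,9) · 3^1 = 10 · 3 = 30.

30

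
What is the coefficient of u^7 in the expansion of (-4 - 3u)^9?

-1259712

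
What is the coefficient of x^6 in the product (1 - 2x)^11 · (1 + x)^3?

Coefficient of x^6 = Σ_{j} C(11,j)·(-2)^j·C(3,6-j)·1^(6-j) for j from 3 to 6.
= (-1320) + 15840 + (-44352) + 29568 = -264.

-264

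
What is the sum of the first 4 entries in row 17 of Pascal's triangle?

834

1 + 17 + 136 + 680 = 834.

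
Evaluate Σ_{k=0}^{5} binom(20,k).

21700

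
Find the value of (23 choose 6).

C(23,6) = (23·22·21·20·19·18) / 6! = 72681840 / 720 = 100947.

100947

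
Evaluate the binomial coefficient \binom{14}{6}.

C(14,6) = (14·13·12·11·10·9) / 6! = 2162160 / 720 = 3003.

3003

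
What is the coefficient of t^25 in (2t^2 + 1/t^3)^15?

245760

General term: C(15,j)·(2t^2)^j·(1/t^3)^(15-j), with t-exponent 2j − 3(15−j) = 5j − 45.
Set 5j − 45 = 25: j = 14.
C(15,14) = 15; 2^14 = 16384; 1^1 = 1.
Coefficient = 15 · 16384 · 1 = 245760.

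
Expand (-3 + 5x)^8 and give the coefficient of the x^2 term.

510300

The general term is C(8,j)·(-3)^j·(5x)^(8-j); the x^2 term has j = 6.
C(8,6) = 28.
Coefficient = C(8,6) · (-3)^6 · 5^2 = 28 · 729 · 25 = 510300.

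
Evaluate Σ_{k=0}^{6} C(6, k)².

By Vandermonde's identity, Σ C(6,k)² = C(12,6) = 924.

924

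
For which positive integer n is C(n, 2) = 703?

38

n(n−1)/2 = 703 ⇒ n(n−1) = 1406. Since 38·37 = 1406, n = 38.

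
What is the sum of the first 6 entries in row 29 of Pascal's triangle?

146596

1 + 29 + 406 + 3654 + 23751 + 118755 = 146596.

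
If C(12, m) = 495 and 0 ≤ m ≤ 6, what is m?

C(12,m) increases on 0 ≤ m ≤ 6. C(12,3) = 220 and C(12,4) = 495, so m = 4.

4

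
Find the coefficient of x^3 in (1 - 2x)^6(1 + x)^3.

Coefficient of x^3 = Σ_{j} C(6,j)·(-2)^j·C(3,3-j)·1^(3-j) for j from 0 to 3.
= 1 + (-36) + 180 + (-160) = -15.

-15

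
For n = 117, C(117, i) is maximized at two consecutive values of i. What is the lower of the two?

For odd n = 117, C(117,i) peaks at i = (n−1)/2 and (n+1)/2; the lower is 58.

58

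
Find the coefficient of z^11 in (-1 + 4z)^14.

The general term is C(14,j)·(-1)^j·(4z)^(14-j); the z^11 term has j = 3.
C(14,3) = 364.
Coefficient = C(14,3) · (-1)^3 · 4^11 = 364 · (-1) · 4194304 = -1526726656.

-1526726656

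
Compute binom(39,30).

C(39,30) = C(39,9) by symmetry.
C(39,9) = (39·38·37·36·35·34·33·32·31) / 9! = 76899763100160 / 362880 = 211915132.

211915132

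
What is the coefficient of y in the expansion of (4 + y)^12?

The general term is C(12,j)·(4)^j·(y)^(12-j); the y^1 term has j = 11.
C(12,11) = 12.
Coefficient = C(12,11) · 4^11 = 12 · 4194304 = 50331648.

50331648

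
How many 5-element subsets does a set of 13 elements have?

C(13,5) = (13·12·11·10·9) / 5! = 154440 / 120 = 1287.

1287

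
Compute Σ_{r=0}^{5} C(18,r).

1 + 18 + 153 + 816 + 3060 + 8568 = 12616.

12616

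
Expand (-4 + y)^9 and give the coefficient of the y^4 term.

The general term is C(9,j)·(-4)^j·(y)^(9-j); the y^4 term has j = 5.
C(9,5) = 126.
Coefficient = C(9,5) · (-4)^5 = 126 · (-1024) = -129024.

-129024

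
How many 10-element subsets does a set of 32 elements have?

64512240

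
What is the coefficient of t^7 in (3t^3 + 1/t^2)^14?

7505784

General term: C(14,j)·(3t^3)^j·(1/t^2)^(14-j), with t-exponent 3j − 2(14−j) = 5j − 28.
Set 5j − 28 = 7: j = 7.
C(14,7) = 3432; 3^7 = 2187; 1^7 = 1.
Coefficient = 3432 · 2187 · 1 = 7505784.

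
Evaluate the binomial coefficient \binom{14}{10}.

1001

C(14,10) = C(14,4) by symmetry.
C(14,4) = (14·13·12·11) / 4! = 24024 / 24 = 1001.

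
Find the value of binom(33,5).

237336

C(33,5) = (33·32·31·30·29) / 5! = 28480320 / 120 = 237336.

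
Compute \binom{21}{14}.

116280

C(21,14) = C(21,7) by symmetry.
C(21,7) = (21·20·19·18·17·16·15) / 7! = 586051200 / 5040 = 116280.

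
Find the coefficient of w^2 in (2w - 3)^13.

-55269864

The general term is C(13,j)·(2w)^j·(-3)^(13-j); the w^2 term has j = 2.
C(13,2) = 78.
Coefficient = C(13,2) · 2^2 · (-3)^11 = 78 · 4 · (-177147) = -55269864.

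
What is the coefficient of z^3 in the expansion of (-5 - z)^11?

-64453125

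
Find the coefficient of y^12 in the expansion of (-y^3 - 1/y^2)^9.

General term: C(9,j)·(-y^3)^j·(-1/y^2)^(9-j), with y-exponent 3j − 2(9−j) = 5j − 18.
Set 5j − 18 = 12: j = 6.
C(9,6) = 84; (-1)^6 = 1; (-1)^3 = -1.
Coefficient = 84 · 1 · (-1) = -84.

-84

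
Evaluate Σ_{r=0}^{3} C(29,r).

4090

1 + 29 + 406 + 3654 = 4090.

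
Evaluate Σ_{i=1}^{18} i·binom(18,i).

Since i·C(18,i) = 18·C(17,i−1), the sum is 18·2^17 = 18·131072 = 2359296.

2359296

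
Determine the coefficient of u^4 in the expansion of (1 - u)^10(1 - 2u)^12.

40490

Coefficient of u^4 = Σ_{j} C(10,j)·(-1)^j·C(12,4-j)·(-2)^(4-j) for j from 0 to 4.
= 7920 + 17600 + 11880 + 2880 + 210 = 40490.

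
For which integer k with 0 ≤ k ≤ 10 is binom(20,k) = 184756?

C(20,k) increases on 0 ≤ k ≤ 10. C(20,9) = 167960 and C(20,10) = 184756, so k = 10.

10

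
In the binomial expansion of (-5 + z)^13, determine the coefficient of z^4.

-1396484375

The general term is C(13,j)·(-5)^j·(z)^(13-j); the z^4 term has j = 9.
C(13,9) = 715.
Coefficient = C(13,9) · (-5)^9 = 715 · (-1953125) = -1396484375.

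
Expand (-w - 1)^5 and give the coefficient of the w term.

The general term is C(5,j)·(-w)^j·(-1)^(5-j); the w^1 term has j = 1.
C(5,1) = 5.
Coefficient = C(5,1) · (-1)^1 = 5 · (-1) = -5.

-5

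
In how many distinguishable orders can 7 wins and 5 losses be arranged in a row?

792

Choose positions for the wins: C(12,7) = 792.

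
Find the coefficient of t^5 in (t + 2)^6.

The general term is C(6,j)·(t)^j·(2)^(6-j); the t^5 term has j = 5.
C(6,5) = 6.
Coefficient = C(6,5) · 2^1 = 6 · 2 = 12.

12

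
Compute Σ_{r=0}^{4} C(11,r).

1 + 11 + 55 + 165 + 330 = 562.

562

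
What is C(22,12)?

646646

C(22,12) = C(22,10) by symmetry.
C(22,10) = (22·21·20·19·18·17·16·15·14·13) / 10! = 2346549004800 / 3628800 = 646646.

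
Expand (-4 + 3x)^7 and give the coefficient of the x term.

The general term is C(7,j)·(-4)^j·(3x)^(7-j); the x^1 term has j = 6.
C(7,6) = 7.
Coefficient = C(7,6) · (-4)^6 · 3^1 = 7 · 4096 · 3 = 86016.

86016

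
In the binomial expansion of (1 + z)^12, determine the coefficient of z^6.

The general term is C(12,j)·(1)^j·(z)^(12-j); the z^6 term has j = 6.
C(12,6) = 924.
Coefficient = C(12,6) = 924.

924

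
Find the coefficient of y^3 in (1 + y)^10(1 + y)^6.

(1 + y)^10(1 + y)^6 = (1 + y)^16, so the coefficient of y^3 is C(16,3)·1^3 = 560·1 = 560.

560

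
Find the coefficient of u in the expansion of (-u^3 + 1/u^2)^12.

General term: C(12,j)·(-u^3)^j·(1/u^2)^(12-j), with u-exponent 3j − 2(12−j) = 5j − 24.
Set 5j − 24 = 1: j = 5.
C(12,5) = 792; (-1)^5 = -1; 1^7 = 1.
Coefficient = 792 · (-1) · 1 = -792.

-792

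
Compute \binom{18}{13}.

8568

C(18,13) = C(18,5) by symmetry.
C(18,5) = (18·17·16·15·14) / 5! = 1028160 / 120 = 8568.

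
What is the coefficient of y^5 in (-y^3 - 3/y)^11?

-721710

General term: C(11,j)·(-y^3)^j·(-3/y)^(11-j), with y-exponent 3j − 1(11−j) = 4j − 11.
Set 4j − 11 = 5: j = 4.
C(11,4) = 330; (-1)^4 = 1; (-3)^7 = -2187.
Coefficient = 330 · 1 · (-2187) = -721710.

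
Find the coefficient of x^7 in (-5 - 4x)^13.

-439296000000

The general term is C(13,j)·(-5)^j·(-4x)^(13-j); the x^7 term has j = 6.
C(13,6) = 1716.
Coefficient = C(13,6) · (-5)^6 · (-4)^7 = 1716 · 15625 · (-16384) = -439296000000.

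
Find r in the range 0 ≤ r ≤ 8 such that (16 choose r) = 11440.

C(16,r) increases on 0 ≤ r ≤ 8. C(16,6) = 8008 and C(16,7) = 11440, so r = 7.

7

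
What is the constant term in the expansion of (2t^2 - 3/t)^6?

4860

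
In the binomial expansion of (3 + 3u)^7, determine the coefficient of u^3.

The general term is C(7,j)·(3)^j·(3u)^(7-j); the u^3 term has j = 4.
C(7,4) = 35.
Coefficient = C(7,4) · 3^4 · 3^3 = 35 · 81 · 27 = 76545.

76545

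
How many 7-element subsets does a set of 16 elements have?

11440

C(16,7) = (16·15·14·13·12·11·10) / 7! = 57657600 / 5040 = 11440.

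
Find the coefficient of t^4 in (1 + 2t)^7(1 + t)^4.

Coefficient of t^4 = Σ_{j} C(7,j)·2^j·C(4,4-j)·1^(4-j) for j from 0 to 4.
= 1 + 56 + 504 + 1120 + 560 = 2241.

2241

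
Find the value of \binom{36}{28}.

30260340

C(36,28) = C(36,8) by symmetry.
C(36,8) = (36·35·34·33·32·31·30·29) / 8! = 1220096908800 / 40320 = 30260340.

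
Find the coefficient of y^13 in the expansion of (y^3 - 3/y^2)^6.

-18

General term: C(6,j)·(y^3)^j·(-3/y^2)^(6-j), with y-exponent 3j − 2(6−j) = 5j − 12.
Set 5j − 12 = 13: j = 5.
C(6,5) = 6; 1^5 = 1; (-3)^1 = -3.
Coefficient = 6 · 1 · (-3) = -18.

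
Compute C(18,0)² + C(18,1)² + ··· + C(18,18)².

By Vandermonde's identity, Σ C(18,j)² = C(36,18) = 9075135300.

9075135300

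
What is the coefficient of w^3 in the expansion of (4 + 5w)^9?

43008000

The general term is C(9,j)·(4)^j·(5w)^(9-j); the w^3 term has j = 6.
C(9,6) = 84.
Coefficient = C(9,6) · 4^6 · 5^3 = 84 · 4096 · 125 = 43008000.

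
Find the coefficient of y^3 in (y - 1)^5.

10

The general term is C(5,j)·(y)^j·(-1)^(5-j); the y^3 term has j = 3.
C(5,3) = 10.
Coefficient = C(5,3) = 10.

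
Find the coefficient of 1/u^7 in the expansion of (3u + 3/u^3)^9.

2480058

General term: C(9,j)·(3u)^j·(3/u^3)^(9-j), with u-exponent 1j − 3(9−j) = 4j − 27.
Set 4j − 27 = -7: j = 5.
C(9,5) = 126; 3^5 = 243; 3^4 = 81.
Coefficient = 126 · 243 · 81 = 2480058.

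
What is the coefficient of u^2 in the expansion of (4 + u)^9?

The general term is C(9,j)·(4)^j·(u)^(9-j); the u^2 term has j = 7.
C(9,7) = 36.
Coefficient = C(9,7) · 4^7 = 36 · 16384 = 589824.

589824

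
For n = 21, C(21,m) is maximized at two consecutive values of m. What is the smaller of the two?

For odd n = 21, C(21,m) peaks at m = (n−1)/2 and (n+1)/2; the smaller is 10.

10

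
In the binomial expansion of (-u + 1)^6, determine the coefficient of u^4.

The general term is C(6,j)·(-u)^j·(1)^(6-j); the u^4 term has j = 4.
C(6,4) = 15.
Coefficient = C(6,4) = 15.

15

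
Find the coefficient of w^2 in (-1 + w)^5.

The general term is C(5,j)·(-1)^j·(w)^(5-j); the w^2 term has j = 3.
C(5,3) = 10.
Coefficient = C(5,3) · (-1)^3 = 10 · (-1) = -10.

-10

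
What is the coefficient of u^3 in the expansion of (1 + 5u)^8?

The general term is C(8,j)·(1)^j·(5u)^(8-j); the u^3 term has j = 5.
C(8,5) = 56.
Coefficient = C(8,5) · 5^3 = 56 · 125 = 7000.

7000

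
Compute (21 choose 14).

C(21,14) = C(21,7) by symmetry.
C(21,7) = (21·20·19·18·17·16·15) / 7! = 586051200 / 5040 = 116280.

116280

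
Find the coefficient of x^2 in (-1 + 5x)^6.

The general term is C(6,j)·(-1)^j·(5x)^(6-j); the x^2 term has j = 4.
C(6,4) = 15.
Coefficient = C(6,4) · 5^2 = 15 · 25 = 375.

375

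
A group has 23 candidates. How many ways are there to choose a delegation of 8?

490314

This is C(23,8) = 490314.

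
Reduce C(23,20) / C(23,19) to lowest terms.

1/5

C(n,k+1)/C(n,k) = (n−k)/(k+1) = (23−19)/(19+1) = 4/20 = 1/5.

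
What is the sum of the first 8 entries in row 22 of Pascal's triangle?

280600

1 + 22 + 231 + 1540 + 7315 + 26334 + 74613 + 170544 = 280600.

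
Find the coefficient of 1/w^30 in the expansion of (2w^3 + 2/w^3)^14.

1490944

General term: C(14,j)·(2w^3)^j·(2/w^3)^(14-j), with w-exponent 3j − 3(14−j) = 6j − 42.
Set 6j − 42 = -30: j = 2.
C(14,2) = 91; 2^2 = 4; 2^12 = 4096.
Coefficient = 91 · 4 · 4096 = 1490944.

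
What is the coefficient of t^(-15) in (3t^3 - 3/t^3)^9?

General term: C(9,j)·(3t^3)^j·(-3/t^3)^(9-j), with t-exponent 3j − 3(9−j) = 6j − 27.
Set 6j − 27 = -15: j = 2.
C(9,2) = 36; 3^2 = 9; (-3)^7 = -2187.
Coefficient = 36 · 9 · (-2187) = -708588.

-708588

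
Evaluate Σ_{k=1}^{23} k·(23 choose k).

96468992

Differentiating (1+x)^23 and setting x=1: Σ k·C(23,k) = 23·2^22 = 96468992.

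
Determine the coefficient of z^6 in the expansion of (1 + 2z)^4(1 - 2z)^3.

-64

Coefficient of z^6 = Σ_{j} C(4,j)·2^j·C(3,6-j)·(-2)^(6-j) for j from 3 to 4.
= (-256) + 192 = -64.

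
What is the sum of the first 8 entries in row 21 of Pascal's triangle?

198440

1 + 21 + 210 + 1330 + 5985 + 20349 + 54264 + 116280 = 198440.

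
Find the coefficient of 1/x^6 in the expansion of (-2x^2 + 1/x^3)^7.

-280

General term: C(7,j)·(-2x^2)^j·(1/x^3)^(7-j), with x-exponent 2j − 3(7−j) = 5j − 21.
Set 5j − 21 = -6: j = 3.
C(7,3) = 35; (-2)^3 = -8; 1^4 = 1.
Coefficient = 35 · (-8) · 1 = -280.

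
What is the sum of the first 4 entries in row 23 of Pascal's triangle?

1 + 23 + 253 + 1771 = 2048.

2048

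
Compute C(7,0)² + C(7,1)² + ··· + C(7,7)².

By Vandermonde's identity, Σ C(7,i)² = C(14,7) = 3432.

3432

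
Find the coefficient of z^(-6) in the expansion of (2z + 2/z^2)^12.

3784704

General term: C(12,j)·(2z)^j·(2/z^2)^(12-j), with z-exponent 1j − 2(12−j) = 3j − 24.
Set 3j − 24 = -6: j = 6.
C(12,6) = 924; 2^6 = 64; 2^6 = 64.
Coefficient = 924 · 64 · 64 = 3784704.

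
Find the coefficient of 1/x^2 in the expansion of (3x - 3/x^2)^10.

12400290

General term: C(10,j)·(3x)^j·(-3/x^2)^(10-j), with x-exponent 1j − 2(10−j) = 3j − 20.
Set 3j − 20 = -2: j = 6.
C(10,6) = 210; 3^6 = 729; (-3)^4 = 81.
Coefficient = 210 · 729 · 81 = 12400290.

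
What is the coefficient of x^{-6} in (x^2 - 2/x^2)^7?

General term: C(7,j)·(x^2)^j·(-2/x^2)^(7-j), with x-exponent 2j − 2(7−j) = 4j − 14.
Set 4j − 14 = -6: j = 2.
C(7,2) = 21; 1^2 = 1; (-2)^5 = -32.
Coefficient = 21 · 1 · (-32) = -672.

-672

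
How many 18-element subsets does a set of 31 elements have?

206253075

C(31,18) = C(31,13) by symmetry.
C(31,13) = (31·30·29·28·27·26·25·24·23·22·21·20·19) / 13! = 1284342188088960000 / 6227020800 = 206253075.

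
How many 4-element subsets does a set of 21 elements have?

C(21,4) = (21·20·19·18) / 4! = 143640 / 24 = 5985.

5985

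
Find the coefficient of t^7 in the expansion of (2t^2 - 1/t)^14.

General term: C(14,j)·(2t^2)^j·(-1/t)^(14-j), with t-exponent 2j − 1(14−j) = 3j − 14.
Set 3j − 14 = 7: j = 7.
C(14,7) = 3432; 2^7 = 128; (-1)^7 = -1.
Coefficient = 3432 · 128 · (-1) = -439296.

-439296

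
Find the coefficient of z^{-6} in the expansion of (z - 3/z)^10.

295245

General term: C(10,j)·(z)^j·(-3/z)^(10-j), with z-exponent 1j − 1(10−j) = 2j − 10.
Set 2j − 10 = -6: j = 2.
C(10,2) = 45; 1^2 = 1; (-3)^8 = 6561.
Coefficient = 45 · 1 · 6561 = 295245.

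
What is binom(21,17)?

C(21,17) = C(21,4) by symmetry.
C(21,4) = (21·20·19·18) / 4! = 143640 / 24 = 5985.

5985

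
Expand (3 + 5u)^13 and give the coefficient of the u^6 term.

58638937500

The general term is C(13,j)·(3)^j·(5u)^(13-j); the u^6 term has j = 7.
C(13,7) = 1716.
Coefficient = C(13,7) · 3^7 · 5^6 = 1716 · 2187 · 15625 = 58638937500.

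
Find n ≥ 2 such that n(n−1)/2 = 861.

42

n(n−1)/2 = 861 ⇒ n(n−1) = 1722. Since 42·41 = 1722, n = 42.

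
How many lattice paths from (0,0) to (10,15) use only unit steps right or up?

Each path is a sequence of 25 steps with 10 rights: C(25,10) = 3268760.

3268760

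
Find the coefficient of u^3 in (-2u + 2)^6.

-1280

The general term is C(6,j)·(-2u)^j·(2)^(6-j); the u^3 term has j = 3.
C(6,3) = 20.
Coefficient = C(6,3) · (-2)^3 · 2^3 = 20 · (-8) · 8 = -1280.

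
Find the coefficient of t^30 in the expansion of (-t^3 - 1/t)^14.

General term: C(14,j)·(-t^3)^j·(-1/t)^(14-j), with t-exponent 3j − 1(14−j) = 4j − 14.
Set 4j − 14 = 30: j = 11.
C(14,11) = 364; (-1)^11 = -1; (-1)^3 = -1.
Coefficient = 364 · (-1) · (-1) = 364.

364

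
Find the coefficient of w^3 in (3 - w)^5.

-90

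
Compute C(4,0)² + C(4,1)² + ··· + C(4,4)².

Σ C(4,i)² is the coefficient of x^4 in (1+x)^4(1+x)^4 = (1+x)^8, i.e. C(8,4) = 70.

70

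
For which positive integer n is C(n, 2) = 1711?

n(n−1)/2 = 1711 ⇒ n(n−1) = 3422. Since 59·58 = 3422, n = 59.

59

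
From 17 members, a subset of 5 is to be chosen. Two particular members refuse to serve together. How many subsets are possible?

All 5-subsets: C(17,5) = 6188. Those containing both fixed elements: C(15,3) = 455.
6188 − 455 = 5733.

5733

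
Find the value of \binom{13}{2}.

78

C(13,2) = (13·12) / 2! = 156 / 2 = 78.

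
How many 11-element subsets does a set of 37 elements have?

C(37,11) = (37·36·35·34·33·32·31·30·29·28·27) / 11! = 34128550732953600 / 39916800 = 854992152.

854992152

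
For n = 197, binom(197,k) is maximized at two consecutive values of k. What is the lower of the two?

For odd n = 197, C(197,k) peaks at k = (n−1)/2 and (n+1)/2; the lower is 98.

98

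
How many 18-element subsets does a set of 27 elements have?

4686825

C(27,18) = C(27,9) by symmetry.
C(27,9) = (27·26·25·24·23·22·21·20·19) / 9! = 1700755056000 / 362880 = 4686825.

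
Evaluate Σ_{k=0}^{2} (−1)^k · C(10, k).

36

The partial alternating sum Σ_{k=0}^{2} (−1)^k C(10,k) = (−1)^2 C(9,2) = 36.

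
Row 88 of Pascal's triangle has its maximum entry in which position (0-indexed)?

44

C(88,r) is maximized at r = 88/2 = 44.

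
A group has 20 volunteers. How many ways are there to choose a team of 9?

This is C(20,9) = 167960.

167960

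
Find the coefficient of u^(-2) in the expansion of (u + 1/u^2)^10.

210

General term: C(10,j)·(u)^j·(1/u^2)^(10-j), with u-exponent 1j − 2(10−j) = 3j − 20.
Set 3j − 20 = -2: j = 6.
C(10,6) = 210; 1^6 = 1; 1^4 = 1.
Coefficient = 210 · 1 · 1 = 210.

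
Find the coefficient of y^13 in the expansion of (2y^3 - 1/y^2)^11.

General term: C(11,j)·(2y^3)^j·(-1/y^2)^(11-j), with y-exponent 3j − 2(11−j) = 5j − 22.
Set 5j − 22 = 13: j = 7.
C(11,7) = 330; 2^7 = 128; (-1)^4 = 1.
Coefficient = 330 · 128 · 1 = 42240.

42240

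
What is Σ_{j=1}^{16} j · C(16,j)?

Differentiating (1+x)^16 and setting x=1: Σ j·C(16,j) = 16·2^15 = 524288.

524288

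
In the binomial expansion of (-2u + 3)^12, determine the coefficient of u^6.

43110144

The general term is C(12,j)·(-2u)^j·(3)^(12-j); the u^6 term has j = 6.
C(12,6) = 924.
Coefficient = C(12,6) · (-2)^6 · 3^6 = 924 · 64 · 729 = 43110144.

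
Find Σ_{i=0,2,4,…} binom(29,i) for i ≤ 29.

Even-i terms of row 29 sum to 2^28 = 268435456.

268435456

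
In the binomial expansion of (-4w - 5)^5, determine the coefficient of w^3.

The general term is C(5,j)·(-4w)^j·(-5)^(5-j); the w^3 term has j = 3.
C(5,3) = 10.
Coefficient = C(5,3) · (-4)^3 · (-5)^2 = 10 · (-64) · 25 = -16000.

-16000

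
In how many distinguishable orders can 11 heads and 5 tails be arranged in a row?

4368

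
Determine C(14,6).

C(14,6) = (14·13·12·11·10·9) / 6! = 2162160 / 720 = 3003.

3003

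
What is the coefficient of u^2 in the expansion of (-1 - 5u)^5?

-250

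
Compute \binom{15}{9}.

5005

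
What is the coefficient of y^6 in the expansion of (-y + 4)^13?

The general term is C(13,j)·(-y)^j·(4)^(13-j); the y^6 term has j = 6.
C(13,6) = 1716.
Coefficient = C(13,6) · 4^7 = 1716 · 16384 = 28114944.

28114944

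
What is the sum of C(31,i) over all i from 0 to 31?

The entries of row 31 sum to 2^31 = 2147483648.

2147483648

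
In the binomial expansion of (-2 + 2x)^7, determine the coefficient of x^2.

The general term is C(7,j)·(-2)^j·(2x)^(7-j); the x^2 term has j = 5.
C(7,5) = 21.
Coefficient = C(7,5) · (-2)^5 · 2^2 = 21 · (-32) · 4 = -2688.

-2688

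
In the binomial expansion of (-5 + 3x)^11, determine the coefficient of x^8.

The general term is C(11,j)·(-5)^j·(3x)^(11-j); the x^8 term has j = 3.
C(11,3) = 165.
Coefficient = C(11,3) · (-5)^3 · 3^8 = 165 · (-125) · 6561 = -135320625.

-135320625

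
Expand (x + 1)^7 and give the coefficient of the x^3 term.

35

The general term is C(7,j)·(x)^j·(1)^(7-j); the x^3 term has j = 3.
C(7,3) = 35.
Coefficient = C(7,3) = 35.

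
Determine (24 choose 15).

1307504

C(24,15) = C(24,9) by symmetry.
C(24,9) = (24·23·22·21·20·19·18·17·16) / 9! = 474467051520 / 362880 = 1307504.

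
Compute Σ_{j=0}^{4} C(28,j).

1 + 28 + 378 + 3276 + 20475 = 24158.

24158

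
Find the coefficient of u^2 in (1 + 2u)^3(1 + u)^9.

Coefficient of u^2 = Σ_{j} C(3,j)·2^j·C(9,2-j)·1^(2-j) for j from 0 to 2.
= 36 + 54 + 12 = 102.

102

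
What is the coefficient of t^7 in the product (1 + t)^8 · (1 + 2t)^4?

Coefficient of t^7 = Σ_{j} C(8,j)·1^j·C(4,7-j)·2^(7-j) for j from 3 to 7.
= 896 + 2240 + 1344 + 224 + 8 = 4712.

4712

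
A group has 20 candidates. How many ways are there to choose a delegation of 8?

125970

This is C(20,8) = 125970.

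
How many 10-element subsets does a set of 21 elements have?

C(21,10) = (21·20·19·18·17·16·15·14·13·12) / 10! = 1279935820800 / 3628800 = 352716.

352716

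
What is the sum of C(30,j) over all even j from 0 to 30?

536870912

Half of (1+1)^30 + (1−1)^30 gives the even-index sum: 2^29 = 536870912.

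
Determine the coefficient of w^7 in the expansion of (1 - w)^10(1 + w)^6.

20

Coefficient of w^7 = Σ_{j} C(10,j)·(-1)^j·C(6,7-j)·1^(7-j) for j from 1 to 7.
= (-10) + 270 + (-1800) + 4200 + (-3780) + 1260 + (-120) = 20.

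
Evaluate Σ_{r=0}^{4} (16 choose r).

1 + 16 + 120 + 560 + 1820 = 2517.

2517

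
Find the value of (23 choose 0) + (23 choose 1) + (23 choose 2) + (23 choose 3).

2048

1 + 23 + 253 + 1771 = 2048.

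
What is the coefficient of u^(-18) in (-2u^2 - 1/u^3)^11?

-1320

General term: C(11,j)·(-2u^2)^j·(-1/u^3)^(11-j), with u-exponent 2j − 3(11−j) = 5j − 33.
Set 5j − 33 = -18: j = 3.
C(11,3) = 165; (-2)^3 = -8; (-1)^8 = 1.
Coefficient = 165 · (-8) · 1 = -1320.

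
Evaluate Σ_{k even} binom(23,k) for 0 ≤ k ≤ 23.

4194304

Even-k terms of row 23 sum to 2^22 = 4194304.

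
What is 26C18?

1562275

C(26,18) = C(26,8) by symmetry.
C(26,8) = (26·25·24·23·22·21·20·19) / 8! = 62990928000 / 40320 = 1562275.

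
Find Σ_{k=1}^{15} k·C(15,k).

245760

Since k·C(15,k) = 15·C(14,k−1), the sum is 15·2^14 = 15·16384 = 245760.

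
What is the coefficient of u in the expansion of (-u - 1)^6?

6

The general term is C(6,j)·(-u)^j·(-1)^(6-j); the u^1 term has j = 1.
C(6,1) = 6.
Coefficient = C(6,1) · (-1)^1 · (-1)^5 = 6 · (-1) · (-1) = 6.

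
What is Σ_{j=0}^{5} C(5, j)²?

252

Σ C(5,j)² is the coefficient of x^5 in (1+x)^5(1+x)^5 = (1+x)^10, i.e. C(10,5) = 252.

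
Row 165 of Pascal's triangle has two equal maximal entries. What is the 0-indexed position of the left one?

82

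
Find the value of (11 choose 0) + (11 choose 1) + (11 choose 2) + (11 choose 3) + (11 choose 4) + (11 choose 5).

1 + 11 + 55 + 165 + 330 + 462 = 1024.

1024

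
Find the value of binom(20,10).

184756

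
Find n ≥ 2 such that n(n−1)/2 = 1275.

51

n(n−1)/2 = 1275 ⇒ n(n−1) = 2550. Since 51·50 = 2550, n = 51.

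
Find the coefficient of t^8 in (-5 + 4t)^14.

3075072000000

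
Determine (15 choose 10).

C(15,10) = C(15,5) by symmetry.
C(15,5) = (15·14·13·12·11) / 5! = 360360 / 120 = 3003.

3003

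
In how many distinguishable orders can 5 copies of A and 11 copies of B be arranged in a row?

4368

Choose positions for the A's: C(16,5) = 4368.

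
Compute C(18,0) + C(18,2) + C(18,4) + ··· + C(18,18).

131072

Even-i terms of row 18 sum to 2^17 = 131072.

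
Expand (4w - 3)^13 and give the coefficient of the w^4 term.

The general term is C(13,j)·(4w)^j·(-3)^(13-j); the w^4 term has j = 4.
C(13,4) = 715.
Coefficient = C(13,4) · 4^4 · (-3)^9 = 715 · 256 · (-19683) = -3602776320.

-3602776320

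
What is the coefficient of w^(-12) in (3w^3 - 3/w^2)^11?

General term: C(11,j)·(3w^3)^j·(-3/w^2)^(11-j), with w-exponent 3j − 2(11−j) = 5j − 22.
Set 5j − 22 = -12: j = 2.
C(11,2) = 55; 3^2 = 9; (-3)^9 = -19683.
Coefficient = 55 · 9 · (-19683) = -9743085.

-9743085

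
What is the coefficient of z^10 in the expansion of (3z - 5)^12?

The general term is C(12,j)·(3z)^j·(-5)^(12-j); the z^10 term has j = 10.
C(12,10) = 66.
Coefficient = C(12,10) · 3^10 · (-5)^2 = 66 · 59049 · 25 = 97430850.

97430850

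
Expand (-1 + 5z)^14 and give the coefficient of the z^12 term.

The general term is C(14,j)·(-1)^j·(5z)^(14-j); the z^12 term has j = 2.
C(14,2) = 91.
Coefficient = C(14,2) · 5^12 = 91 · 244140625 = 22216796875.

22216796875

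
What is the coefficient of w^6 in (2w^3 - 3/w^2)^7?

General term: C(7,j)·(2w^3)^j·(-3/w^2)^(7-j), with w-exponent 3j − 2(7−j) = 5j − 14.
Set 5j − 14 = 6: j = 4.
C(7,4) = 35; 2^4 = 16; (-3)^3 = -27.
Coefficient = 35 · 16 · (-27) = -15120.

-15120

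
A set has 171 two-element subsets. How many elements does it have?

n(n−1)/2 = 171 ⇒ n(n−1) = 342. Since 19·18 = 342, n = 19.

19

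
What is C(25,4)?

12650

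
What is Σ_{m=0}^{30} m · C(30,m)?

Differentiating (1+x)^30 and setting x=1: Σ m·C(30,m) = 30·2^29 = 16106127360.

16106127360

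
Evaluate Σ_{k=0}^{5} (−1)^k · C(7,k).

The partial alternating sum Σ_{k=0}^{5} (−1)^k C(7,k) = (−1)^5 C(6,5) = -6.

-6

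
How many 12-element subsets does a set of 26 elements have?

9657700

C(26,12) = (26·25·24·23·22·21·20·19·18·17·16·15) / 12! = 4626053752320000 / 479001600 = 9657700.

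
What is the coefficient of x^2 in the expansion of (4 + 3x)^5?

5760

The general term is C(5,j)·(4)^j·(3x)^(5-j); the x^2 term has j = 3.
C(5,3) = 10.
Coefficient = C(5,3) · 4^3 · 3^2 = 10 · 64 · 9 = 5760.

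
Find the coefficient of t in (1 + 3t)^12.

The general term is C(12,j)·(1)^j·(3t)^(12-j); the t^1 term has j = 11.
C(12,11) = 12.
Coefficient = C(12,11) · 3^1 = 12 · 3 = 36.

36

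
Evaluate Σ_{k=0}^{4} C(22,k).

1 + 22 + 231 + 1540 + 7315 = 9109.

9109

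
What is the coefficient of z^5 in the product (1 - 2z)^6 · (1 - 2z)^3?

Coefficient of z^5 = Σ_{j} C(6,j)·(-2)^j·C(3,5-j)·(-2)^(5-j) for j from 2 to 5.
= (-480) + (-1920) + (-1440) + (-192) = -4032.

-4032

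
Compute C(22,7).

C(22,7) = (22·21·20·19·18·17·16) / 7! = 859541760 / 5040 = 170544.

170544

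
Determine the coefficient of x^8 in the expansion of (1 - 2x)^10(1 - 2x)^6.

(1 - 2x)^10(1 - 2x)^6 = (1 - 2x)^16, so the coefficient of x^8 is C(16,8)·(-2)^8 = 12870·256 = 3294720.

3294720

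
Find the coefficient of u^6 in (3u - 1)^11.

The general term is C(11,j)·(3u)^j·(-1)^(11-j); the u^6 term has j = 6.
C(11,6) = 462.
Coefficient = C(11,6) · 3^6 · (-1)^5 = 462 · 729 · (-1) = -336798.

-336798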